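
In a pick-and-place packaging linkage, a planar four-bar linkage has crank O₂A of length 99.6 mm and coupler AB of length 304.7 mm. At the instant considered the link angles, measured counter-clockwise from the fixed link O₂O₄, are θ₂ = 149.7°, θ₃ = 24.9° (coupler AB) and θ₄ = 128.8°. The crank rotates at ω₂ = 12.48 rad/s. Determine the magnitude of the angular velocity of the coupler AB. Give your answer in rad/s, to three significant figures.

ω₂ = 12.48 rad/s
Differentiating the loop-closure r₂e^{iθ₂}+r₃e^{iθ₃}=r₁+r₄e^{iθ₄} gives r₂ω₂e^{iθ₂}+r₃ω₃e^{iθ₃}=r₄ω₄e^{iθ₄}.
Eliminating the other unknown: ω₃ = r₂ω₂ sin(θ₄−θ₂) / [r₃ sin(θ₃−θ₄)].
Numerator sine = -0.35674; denominator sine = -0.97072.
Result = 0.0996·12.48·(-0.35674) / (0.3047·(-0.97072)) = +1.4992 rad/s; magnitude 1.4992 rad/s.

1.50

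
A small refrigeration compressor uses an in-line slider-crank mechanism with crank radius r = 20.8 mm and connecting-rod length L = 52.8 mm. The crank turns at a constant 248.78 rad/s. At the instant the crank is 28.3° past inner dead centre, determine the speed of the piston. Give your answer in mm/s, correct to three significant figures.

ω = 248.8 rad/s
For an in-line slider-crank, x = r cosθ + √(L² − r² sin²θ), so v = −rω sinθ·[1 + r cosθ/√(L² − r² sin²θ)].
With r = 0.0208 m, L = 0.0528 m, θ = 28.3°: √(L² − r² sin²θ) = 0.051871 m.
v = −0.0208·248.8·0.47409·[1 + 0.0208·0.88048/0.051871] = -3.3194 m/s.
|v| = 3.3194 m/s = 3319.4 mm/s.

3320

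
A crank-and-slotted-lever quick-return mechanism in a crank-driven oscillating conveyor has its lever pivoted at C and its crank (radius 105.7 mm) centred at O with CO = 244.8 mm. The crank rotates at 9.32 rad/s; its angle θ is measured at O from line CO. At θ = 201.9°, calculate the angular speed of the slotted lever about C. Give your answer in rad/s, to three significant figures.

ω = 9.32 rad/s
Crank pin A relative to C: A = (d + r cosθ, r sinθ); lever angle φ = atan2(r sinθ, d + r cosθ).
Differentiating tanφ: φ̇ = rω(d cosθ + r)/(d² + r² + 2dr cosθ).
d² + r² + 2dr cosθ = |CA|² = 0.0230833 m²;  d cosθ + r = -0.12143 m.
|ω_lever| = |0.1057·9.32·-0.12143| / 0.0230833 = 5.1824 rad/s.

5.18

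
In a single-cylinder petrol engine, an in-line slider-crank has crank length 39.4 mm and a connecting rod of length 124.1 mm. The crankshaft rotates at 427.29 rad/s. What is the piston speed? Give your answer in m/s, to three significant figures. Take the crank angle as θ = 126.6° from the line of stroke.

10.9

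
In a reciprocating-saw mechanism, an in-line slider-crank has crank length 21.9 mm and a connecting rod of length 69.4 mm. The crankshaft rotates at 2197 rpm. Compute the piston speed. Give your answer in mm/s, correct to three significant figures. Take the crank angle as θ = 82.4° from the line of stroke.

5210

ω = 2π·2197/60 = 230.1 rad/s
For an in-line slider-crank, x = r cosθ + √(L² − r² sin²θ), so v = −rω sinθ·[1 + r cosθ/√(L² − r² sin²θ)].
With r = 0.0219 m, L = 0.0694 m, θ = 82.4°: √(L² − r² sin²θ) = 0.065918 m.
v = −0.0219·230.1·0.99122·[1 + 0.0219·0.13226/0.065918] = -5.2137 m/s.
|v| = 5.2137 m/s = 5213.7 mm/s.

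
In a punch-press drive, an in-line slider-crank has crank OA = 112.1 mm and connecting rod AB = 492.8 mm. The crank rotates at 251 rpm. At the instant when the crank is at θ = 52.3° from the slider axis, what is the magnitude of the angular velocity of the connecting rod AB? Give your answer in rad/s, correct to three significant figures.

3.72

ω = 26.28 rad/s (converted from 251 rpm).
The rod makes angle φ with the slider axis where L sinφ = r sinθ; differentiating, L cosφ·φ̇ = r ω cosθ.
L cosφ = √(L² − r² sin²θ) = 0.48475 m.
|ω_rod| = r ω |cosθ| / √(L² − r² sin²θ) = 0.1121·26.28·0.61153/0.48475 = 3.7171 rad/s.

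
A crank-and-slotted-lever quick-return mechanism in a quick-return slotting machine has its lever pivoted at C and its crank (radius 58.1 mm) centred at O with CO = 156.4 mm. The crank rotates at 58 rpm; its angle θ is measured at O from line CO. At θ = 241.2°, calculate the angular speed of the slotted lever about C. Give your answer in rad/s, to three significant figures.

ω = 6.074 rad/s (from 58 rpm).
Crank pin A relative to C: A = (d + r cosθ, r sinθ); lever angle φ = atan2(r sinθ, d + r cosθ).
Differentiating tanφ: φ̇ = rω(d cosθ + r)/(d² + r² + 2dr cosθ).
d² + r² + 2dr cosθ = |CA|² = 0.0190813 m²;  d cosθ + r = -0.017246 m.
|ω_lever| = |0.0581·6.074·-0.017246| / 0.0190813 = 0.31895 rad/s.

0.319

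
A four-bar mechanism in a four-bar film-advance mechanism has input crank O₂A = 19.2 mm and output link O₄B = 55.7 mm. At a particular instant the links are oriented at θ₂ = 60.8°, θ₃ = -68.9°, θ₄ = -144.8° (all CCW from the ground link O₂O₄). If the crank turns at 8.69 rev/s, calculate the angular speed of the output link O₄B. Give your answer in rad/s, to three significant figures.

ω₂ = 54.6 rad/s (from 8.69 rev/s).
Differentiating the loop-closure r₂e^{iθ₂}+r₃e^{iθ₃}=r₁+r₄e^{iθ₄} gives r₂ω₂e^{iθ₂}+r₃ω₃e^{iθ₃}=r₄ω₄e^{iθ₄}.
Eliminating the other unknown: ω₄ = r₂ω₂ sin(θ₂−θ₃) / [r₄ sin(θ₄−θ₃)].
Numerator sine = +0.76940; denominator sine = -0.96987.
Result = 0.0192·54.6·(+0.76940) / (0.0557·(-0.96987)) = -14.931 rad/s; magnitude 14.931 rad/s.

14.9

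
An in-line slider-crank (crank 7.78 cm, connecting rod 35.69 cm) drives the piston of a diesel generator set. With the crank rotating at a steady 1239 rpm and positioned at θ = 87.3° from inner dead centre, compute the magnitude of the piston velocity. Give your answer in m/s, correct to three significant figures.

ω = 2π·1239/60 = 129.7 rad/s
For an in-line slider-crank, x = r cosθ + √(L² − r² sin²θ), so v = −rω sinθ·[1 + r cosθ/√(L² − r² sin²θ)].
With r = 0.0778 m, L = 0.3569 m, θ = 87.3°: √(L² − r² sin²θ) = 0.34834 m.
v = −0.0778·129.7·0.99889·[1 + 0.0778·0.04711/0.34834] = -10.189 m/s.
|v| = 10.189 m/s.

10.2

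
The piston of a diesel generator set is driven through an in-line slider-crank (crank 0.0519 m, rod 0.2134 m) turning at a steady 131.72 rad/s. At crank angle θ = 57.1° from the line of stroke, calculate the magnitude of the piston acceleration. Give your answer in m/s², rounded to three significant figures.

400

ω = 131.7 rad/s
x(θ) = r cosθ + √(L² − r² sin²θ); with ω constant, a = ω²·d²x/dθ².
d²x/dθ² = −r cosθ − r²(cos2θ)/√u − r⁴ sin²2θ/(4u^{3/2}),  u = L² − r² sin²θ = 0.0436407 m².
Substituting r = 0.0519 m, L = 0.2134 m, θ = 57.1°: d²x/dθ² = -0.023071 m.
a = ω²·d²x/dθ² = (131.7)²·(-0.023071) = -400.28 m/s²;  |a| = 400.28 m/s².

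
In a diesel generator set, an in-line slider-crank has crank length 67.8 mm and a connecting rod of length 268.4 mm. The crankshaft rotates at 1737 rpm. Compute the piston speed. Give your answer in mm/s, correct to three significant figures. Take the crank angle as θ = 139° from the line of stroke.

6530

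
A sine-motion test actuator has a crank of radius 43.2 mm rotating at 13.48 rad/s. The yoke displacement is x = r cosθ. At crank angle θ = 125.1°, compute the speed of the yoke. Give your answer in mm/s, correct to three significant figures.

476

ω = 13.48 rad/s
x = r cosθ ⇒ ẋ = −rω sinθ.
|v| = rω|sinθ| = 0.0432·13.48·|sin 125.1°| = 0.47644 m/s = 476.44 mm/s.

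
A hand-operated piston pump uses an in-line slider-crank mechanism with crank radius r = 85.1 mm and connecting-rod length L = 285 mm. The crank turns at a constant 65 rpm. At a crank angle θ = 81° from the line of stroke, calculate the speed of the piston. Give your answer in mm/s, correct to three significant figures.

ω = 2π·65/60 = 6.807 rad/s
For an in-line slider-crank, x = r cosθ + √(L² − r² sin²θ), so v = −rω sinθ·[1 + r cosθ/√(L² − r² sin²θ)].
With r = 0.0851 m, L = 0.285 m, θ = 81°: √(L² − r² sin²θ) = 0.27232 m.
v = −0.0851·6.807·0.98769·[1 + 0.0851·0.15643/0.27232] = -0.60009 m/s.
|v| = 0.60009 m/s = 600.09 mm/s.

600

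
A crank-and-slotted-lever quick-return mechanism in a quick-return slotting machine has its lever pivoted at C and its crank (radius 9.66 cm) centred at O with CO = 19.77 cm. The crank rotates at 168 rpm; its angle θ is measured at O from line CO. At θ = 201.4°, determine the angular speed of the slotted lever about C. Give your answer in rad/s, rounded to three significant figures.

ω = 17.59 rad/s (from 168 rpm).
Crank pin A relative to C: A = (d + r cosθ, r sinθ); lever angle φ = atan2(r sinθ, d + r cosθ).
Differentiating tanφ: φ̇ = rω(d cosθ + r)/(d² + r² + 2dr cosθ).
d² + r² + 2dr cosθ = |CA|² = 0.0128546 m²;  d cosθ + r = -0.08747 m.
|ω_lever| = |0.0966·17.59·-0.08747| / 0.0128546 = 11.564 rad/s.

11.6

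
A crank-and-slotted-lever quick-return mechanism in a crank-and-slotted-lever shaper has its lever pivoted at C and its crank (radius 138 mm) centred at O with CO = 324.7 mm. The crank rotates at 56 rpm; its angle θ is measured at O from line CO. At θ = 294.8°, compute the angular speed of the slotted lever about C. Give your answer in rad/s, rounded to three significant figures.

ω = 5.864 rad/s (from 56 rpm).
Crank pin A relative to C: A = (d + r cosθ, r sinθ); lever angle φ = atan2(r sinθ, d + r cosθ).
Differentiating tanφ: φ̇ = rω(d cosθ + r)/(d² + r² + 2dr cosθ).
d² + r² + 2dr cosθ = |CA|² = 0.162064 m²;  d cosθ + r = +0.2742 m.
|ω_lever| = |0.138·5.864·+0.2742| / 0.162064 = 1.3692 rad/s.

1.37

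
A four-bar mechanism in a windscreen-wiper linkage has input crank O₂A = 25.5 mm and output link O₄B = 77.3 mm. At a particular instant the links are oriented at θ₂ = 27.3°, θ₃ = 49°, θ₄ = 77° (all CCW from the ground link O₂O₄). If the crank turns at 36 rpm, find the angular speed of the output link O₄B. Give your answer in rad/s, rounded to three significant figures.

ω₂ = 3.77 rad/s (from 36 rpm).
Differentiating the loop-closure r₂e^{iθ₂}+r₃e^{iθ₃}=r₁+r₄e^{iθ₄} gives r₂ω₂e^{iθ₂}+r₃ω₃e^{iθ₃}=r₄ω₄e^{iθ₄}.
Eliminating the other unknown: ω₄ = r₂ω₂ sin(θ₂−θ₃) / [r₄ sin(θ₄−θ₃)].
Numerator sine = -0.36975; denominator sine = +0.46947.
Result = 0.0255·3.77·(-0.36975) / (0.0773·(+0.46947)) = -0.97946 rad/s; magnitude 0.97946 rad/s.

0.979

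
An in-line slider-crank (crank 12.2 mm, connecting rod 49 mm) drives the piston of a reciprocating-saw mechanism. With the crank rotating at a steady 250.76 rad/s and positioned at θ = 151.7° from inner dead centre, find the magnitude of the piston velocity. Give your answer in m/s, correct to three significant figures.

ω = 250.8 rad/s
For an in-line slider-crank, x = r cosθ + √(L² − r² sin²θ), so v = −rω sinθ·[1 + r cosθ/√(L² − r² sin²θ)].
With r = 0.0122 m, L = 0.049 m, θ = 151.7°: √(L² − r² sin²θ) = 0.048657 m.
v = −0.0122·250.8·0.47409·[1 + 0.0122·-0.88048/0.048657] = -1.1302 m/s.
|v| = 1.1302 m/s.

1.13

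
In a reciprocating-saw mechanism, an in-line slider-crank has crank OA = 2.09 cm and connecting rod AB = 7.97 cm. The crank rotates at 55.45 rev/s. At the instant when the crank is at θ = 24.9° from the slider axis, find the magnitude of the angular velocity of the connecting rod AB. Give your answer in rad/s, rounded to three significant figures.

83.4

ω = 348.4 rad/s (converted from 55.45 rev/s).
The rod makes angle φ with the slider axis where L sinφ = r sinθ; differentiating, L cosφ·φ̇ = r ω cosθ.
L cosφ = √(L² − r² sin²θ) = 0.079213 m.
|ω_rod| = r ω |cosθ| / √(L² − r² sin²θ) = 0.0209·348.4·0.90704/0.079213 = 83.38 rad/s.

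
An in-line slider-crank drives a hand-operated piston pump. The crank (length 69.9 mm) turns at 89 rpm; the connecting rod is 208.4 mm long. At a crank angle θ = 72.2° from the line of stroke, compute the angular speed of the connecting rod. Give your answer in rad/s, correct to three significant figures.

1.01

ω = 9.32 rad/s (converted from 89 rpm).
The rod makes angle φ with the slider axis where L sinφ = r sinθ; differentiating, L cosφ·φ̇ = r ω cosθ.
L cosφ = √(L² − r² sin²θ) = 0.19749 m.
|ω_rod| = r ω |cosθ| / √(L² − r² sin²θ) = 0.0699·9.32·0.30570/0.19749 = 1.0084 rad/s.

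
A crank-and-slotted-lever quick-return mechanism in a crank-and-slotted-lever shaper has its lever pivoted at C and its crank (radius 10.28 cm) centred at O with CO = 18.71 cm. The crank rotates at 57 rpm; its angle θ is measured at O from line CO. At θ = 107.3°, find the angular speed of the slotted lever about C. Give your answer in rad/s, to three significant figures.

ω = 5.969 rad/s (from 57 rpm).
Crank pin A relative to C: A = (d + r cosθ, r sinθ); lever angle φ = atan2(r sinθ, d + r cosθ).
Differentiating tanφ: φ̇ = rω(d cosθ + r)/(d² + r² + 2dr cosθ).
d² + r² + 2dr cosθ = |CA|² = 0.0341349 m²;  d cosθ + r = +0.047161 m.
|ω_lever| = |0.1028·5.969·+0.047161| / 0.0341349 = 0.84778 rad/s.

0.848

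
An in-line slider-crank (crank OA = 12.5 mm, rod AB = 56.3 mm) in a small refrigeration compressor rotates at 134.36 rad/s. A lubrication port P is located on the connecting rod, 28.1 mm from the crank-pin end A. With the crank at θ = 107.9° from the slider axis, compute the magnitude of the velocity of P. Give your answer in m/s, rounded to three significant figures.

1.56

ω = 134.4 rad/s.  Crank-pin speed |V_A| = rω = 1.6795 m/s, perpendicular to OA.
Rod angle: sinφ = −(r/L) sinθ ⇒ φ = -12.197°; ω_rod = −rω cosθ/√(L²−r²sin²θ) = +9.3806 rad/s.
V_P = V_A + ω_rod × AP, with AP = 0.0281 m along the rod.
Components: V_Px = −rω sinθ − a·ω_rod·sinφ = -1.5425 m/s;  V_Py = rω cosθ + a·ω_rod·cosφ = -0.25856 m/s.
|V_P| = √(V_Px² + V_Py²) = 1.564 m/s.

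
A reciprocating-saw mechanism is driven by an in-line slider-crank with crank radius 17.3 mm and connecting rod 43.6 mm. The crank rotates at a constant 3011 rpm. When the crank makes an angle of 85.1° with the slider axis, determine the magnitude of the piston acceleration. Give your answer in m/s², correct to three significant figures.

584

ω = 2π·3011/60 = 315.3 rad/s
x(θ) = r cosθ + √(L² − r² sin²θ); with ω constant, a = ω²·d²x/dθ².
d²x/dθ² = −r cosθ − r²(cos2θ)/√u − r⁴ sin²2θ/(4u^{3/2}),  u = L² − r² sin²θ = 0.00160385 m².
Substituting r = 0.0173 m, L = 0.0436 m, θ = 85.1°: d²x/dθ² = +0.0058764 m.
a = ω²·d²x/dθ² = (315.3)²·(+0.0058764) = +584.24 m/s²;  |a| = 584.24 m/s².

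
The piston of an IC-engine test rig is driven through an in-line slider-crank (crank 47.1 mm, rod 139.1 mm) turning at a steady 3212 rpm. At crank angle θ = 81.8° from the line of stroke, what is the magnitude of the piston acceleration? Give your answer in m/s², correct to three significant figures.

ω = 2π·3212/60 = 336.4 rad/s
x(θ) = r cosθ + √(L² − r² sin²θ); with ω constant, a = ω²·d²x/dθ².
d²x/dθ² = −r cosθ − r²(cos2θ)/√u − r⁴ sin²2θ/(4u^{3/2}),  u = L² − r² sin²θ = 0.0171755 m².
Substituting r = 0.0471 m, L = 0.1391 m, θ = 81.8°: d²x/dθ² = +0.0094772 m.
a = ω²·d²x/dθ² = (336.4)²·(+0.0094772) = +1072.2 m/s²;  |a| = 1072.2 m/s².

1070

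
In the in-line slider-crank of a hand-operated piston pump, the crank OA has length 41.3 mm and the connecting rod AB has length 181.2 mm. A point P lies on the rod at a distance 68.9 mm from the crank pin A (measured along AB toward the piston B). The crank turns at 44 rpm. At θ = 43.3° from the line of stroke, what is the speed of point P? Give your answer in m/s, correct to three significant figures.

0.163

ω = 4.608 rad/s.  Crank-pin speed |V_A| = rω = 0.1903 m/s, perpendicular to OA.
Rod angle: sinφ = −(r/L) sinθ ⇒ φ = -8.993°; ω_rod = −rω cosθ/√(L²−r²sin²θ) = -0.77382 rad/s.
V_P = V_A + ω_rod × AP, with AP = 0.0689 m along the rod.
Components: V_Px = −rω sinθ − a·ω_rod·sinφ = -0.13884 m/s;  V_Py = rω cosθ + a·ω_rod·cosφ = +0.085832 m/s.
|V_P| = √(V_Px² + V_Py²) = 0.16323 m/s.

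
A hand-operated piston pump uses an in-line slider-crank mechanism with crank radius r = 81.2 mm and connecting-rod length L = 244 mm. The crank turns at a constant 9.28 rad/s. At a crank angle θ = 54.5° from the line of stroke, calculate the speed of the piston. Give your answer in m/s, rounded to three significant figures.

0.737

ω = 9.28 rad/s
For an in-line slider-crank, x = r cosθ + √(L² − r² sin²θ), so v = −rω sinθ·[1 + r cosθ/√(L² − r² sin²θ)].
With r = 0.0812 m, L = 0.244 m, θ = 54.5°: √(L² − r² sin²θ) = 0.23487 m.
v = −0.0812·9.28·0.81412·[1 + 0.0812·0.58070/0.23487] = -0.73662 m/s.
|v| = 0.73662 m/s.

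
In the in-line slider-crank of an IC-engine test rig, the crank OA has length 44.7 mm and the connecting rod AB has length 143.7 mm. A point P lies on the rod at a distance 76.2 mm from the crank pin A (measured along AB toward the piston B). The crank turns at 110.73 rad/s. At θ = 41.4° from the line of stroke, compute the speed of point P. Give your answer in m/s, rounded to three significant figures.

4.08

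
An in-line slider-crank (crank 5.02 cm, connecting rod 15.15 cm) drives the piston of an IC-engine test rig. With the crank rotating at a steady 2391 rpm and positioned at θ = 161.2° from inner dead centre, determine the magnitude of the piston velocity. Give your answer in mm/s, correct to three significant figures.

2770

ω = 2π·2391/60 = 250.4 rad/s
For an in-line slider-crank, x = r cosθ + √(L² − r² sin²θ), so v = −rω sinθ·[1 + r cosθ/√(L² − r² sin²θ)].
With r = 0.0502 m, L = 0.1515 m, θ = 161.2°: √(L² − r² sin²θ) = 0.15063 m.
v = −0.0502·250.4·0.32227·[1 + 0.0502·-0.94665/0.15063] = -2.7728 m/s.
|v| = 2.7728 m/s = 2772.8 mm/s.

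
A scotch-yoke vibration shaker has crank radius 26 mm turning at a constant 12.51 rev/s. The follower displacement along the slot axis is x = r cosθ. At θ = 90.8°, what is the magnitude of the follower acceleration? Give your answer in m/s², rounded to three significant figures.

2.24

ω = 78.6 rad/s (from 12.51 rev/s).
x = r cosθ ⇒ ẍ = −rω² cosθ (ω constant).
|a| = rω²|cosθ| = 0.026·(78.6)²·|cos 90.8°| = 2.2429 m/s².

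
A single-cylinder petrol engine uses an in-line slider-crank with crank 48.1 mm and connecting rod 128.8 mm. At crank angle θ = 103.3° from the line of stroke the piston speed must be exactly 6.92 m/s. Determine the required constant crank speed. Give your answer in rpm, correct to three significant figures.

1560

For an in-line slider-crank, |v_piston| = rω|sinθ|·[1 + r cosθ/√(L² − r² sin²θ)].
With r = 0.0481 m, L = 0.1288 m, θ = 103.3°: the bracketed kinematic factor |dx/dθ| = 0.042493 m.
ω = v/|dx/dθ| = 6.92/0.042493 = 162.85 rad/s.
N = 60ω/(2π) = 1555.1 rpm.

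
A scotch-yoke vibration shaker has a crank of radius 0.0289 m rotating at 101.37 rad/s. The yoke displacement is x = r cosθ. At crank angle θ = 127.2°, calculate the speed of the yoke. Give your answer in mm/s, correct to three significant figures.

2330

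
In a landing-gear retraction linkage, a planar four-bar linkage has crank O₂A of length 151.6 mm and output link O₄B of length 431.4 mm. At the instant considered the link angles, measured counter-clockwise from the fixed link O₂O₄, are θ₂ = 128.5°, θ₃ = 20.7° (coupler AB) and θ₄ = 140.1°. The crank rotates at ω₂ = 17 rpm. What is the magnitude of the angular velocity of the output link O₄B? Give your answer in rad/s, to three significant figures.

ω₂ = 1.78 rad/s (from 17 rpm).
Differentiating the loop-closure r₂e^{iθ₂}+r₃e^{iθ₃}=r₁+r₄e^{iθ₄} gives r₂ω₂e^{iθ₂}+r₃ω₃e^{iθ₃}=r₄ω₄e^{iθ₄}.
Eliminating the other unknown: ω₄ = r₂ω₂ sin(θ₂−θ₃) / [r₄ sin(θ₄−θ₃)].
Numerator sine = +0.95213; denominator sine = +0.87121.
Result = 0.1516·1.78·(+0.95213) / (0.4314·(+0.87121)) = +0.6837 rad/s; magnitude 0.6837 rad/s.

0.684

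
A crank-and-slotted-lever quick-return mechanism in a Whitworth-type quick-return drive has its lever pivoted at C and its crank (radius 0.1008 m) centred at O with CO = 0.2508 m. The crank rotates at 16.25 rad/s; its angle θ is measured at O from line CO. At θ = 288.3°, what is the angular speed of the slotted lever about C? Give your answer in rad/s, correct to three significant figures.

3.31

ω = 16.25 rad/s
Crank pin A relative to C: A = (d + r cosθ, r sinθ); lever angle φ = atan2(r sinθ, d + r cosθ).
Differentiating tanφ: φ̇ = rω(d cosθ + r)/(d² + r² + 2dr cosθ).
d² + r² + 2dr cosθ = |CA|² = 0.0889371 m²;  d cosθ + r = +0.17955 m.
|ω_lever| = |0.1008·16.25·+0.17955| / 0.0889371 = 3.3068 rad/s.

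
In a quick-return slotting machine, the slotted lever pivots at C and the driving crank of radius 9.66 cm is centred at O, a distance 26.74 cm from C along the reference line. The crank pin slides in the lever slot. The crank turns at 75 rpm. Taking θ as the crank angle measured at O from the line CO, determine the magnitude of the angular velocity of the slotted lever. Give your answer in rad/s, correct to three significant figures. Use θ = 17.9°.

2.05

ω = 7.854 rad/s (from 75 rpm).
Crank pin A relative to C: A = (d + r cosθ, r sinθ); lever angle φ = atan2(r sinθ, d + r cosθ).
Differentiating tanφ: φ̇ = rω(d cosθ + r)/(d² + r² + 2dr cosθ).
d² + r² + 2dr cosθ = |CA|² = 0.129995 m²;  d cosθ + r = +0.35106 m.
|ω_lever| = |0.0966·7.854·+0.35106| / 0.129995 = 2.0489 rad/s.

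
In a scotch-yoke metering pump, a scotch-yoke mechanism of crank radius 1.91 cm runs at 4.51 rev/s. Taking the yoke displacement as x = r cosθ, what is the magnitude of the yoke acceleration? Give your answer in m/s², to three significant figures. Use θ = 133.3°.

ω = 28.34 rad/s (from 4.51 rev/s).
x = r cosθ ⇒ ẍ = −rω² cosθ (ω constant).
|a| = rω²|cosθ| = 0.0191·(28.34)²·|cos 133.3°| = 10.519 m/s².

10.5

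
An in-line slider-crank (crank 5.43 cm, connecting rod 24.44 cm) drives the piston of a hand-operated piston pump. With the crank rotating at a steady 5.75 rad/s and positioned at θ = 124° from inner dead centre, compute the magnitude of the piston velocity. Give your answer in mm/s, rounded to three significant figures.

ω = 5.75 rad/s
For an in-line slider-crank, x = r cosθ + √(L² − r² sin²θ), so v = −rω sinθ·[1 + r cosθ/√(L² − r² sin²θ)].
With r = 0.0543 m, L = 0.2444 m, θ = 124°: √(L² − r² sin²θ) = 0.24022 m.
v = −0.0543·5.75·0.82904·[1 + 0.0543·-0.55919/0.24022] = -0.22613 m/s.
|v| = 0.22613 m/s = 226.13 mm/s.

226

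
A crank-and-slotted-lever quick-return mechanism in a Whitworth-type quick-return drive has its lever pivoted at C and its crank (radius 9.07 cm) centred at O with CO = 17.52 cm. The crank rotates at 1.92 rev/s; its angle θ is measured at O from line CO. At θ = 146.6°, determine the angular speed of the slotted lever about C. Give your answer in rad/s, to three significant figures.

4.91

ω = 12.06 rad/s (from 1.92 rev/s).
Crank pin A relative to C: A = (d + r cosθ, r sinθ); lever angle φ = atan2(r sinθ, d + r cosθ).
Differentiating tanφ: φ̇ = rω(d cosθ + r)/(d² + r² + 2dr cosθ).
d² + r² + 2dr cosθ = |CA|² = 0.012389 m²;  d cosθ + r = -0.055565 m.
|ω_lever| = |0.0907·12.06·-0.055565| / 0.012389 = 4.9075 rad/s.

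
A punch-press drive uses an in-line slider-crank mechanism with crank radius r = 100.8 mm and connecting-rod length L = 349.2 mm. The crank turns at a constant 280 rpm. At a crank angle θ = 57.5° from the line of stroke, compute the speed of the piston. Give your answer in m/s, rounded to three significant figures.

2.89

ω = 2π·280/60 = 29.32 rad/s
For an in-line slider-crank, x = r cosθ + √(L² − r² sin²θ), so v = −rω sinθ·[1 + r cosθ/√(L² − r² sin²θ)].
With r = 0.1008 m, L = 0.3492 m, θ = 57.5°: √(L² − r² sin²θ) = 0.33869 m.
v = −0.1008·29.32·0.84339·[1 + 0.1008·0.53730/0.33869] = -2.8913 m/s.
|v| = 2.8913 m/s.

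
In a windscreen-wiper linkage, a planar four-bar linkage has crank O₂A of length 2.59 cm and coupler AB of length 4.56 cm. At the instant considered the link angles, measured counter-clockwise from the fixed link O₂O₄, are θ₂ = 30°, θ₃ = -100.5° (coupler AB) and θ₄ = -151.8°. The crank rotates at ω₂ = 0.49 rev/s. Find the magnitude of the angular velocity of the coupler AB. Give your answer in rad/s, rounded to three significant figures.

ω₂ = 3.079 rad/s (from 0.49 rev/s).
Differentiating the loop-closure r₂e^{iθ₂}+r₃e^{iθ₃}=r₁+r₄e^{iθ₄} gives r₂ω₂e^{iθ₂}+r₃ω₃e^{iθ₃}=r₄ω₄e^{iθ₄}.
Eliminating the other unknown: ω₃ = r₂ω₂ sin(θ₄−θ₂) / [r₃ sin(θ₃−θ₄)].
Numerator sine = +0.03141; denominator sine = +0.78043.
Result = 0.0259·3.079·(+0.03141) / (0.0456·(+0.78043)) = +0.070381 rad/s; magnitude 0.070381 rad/s.

0.0704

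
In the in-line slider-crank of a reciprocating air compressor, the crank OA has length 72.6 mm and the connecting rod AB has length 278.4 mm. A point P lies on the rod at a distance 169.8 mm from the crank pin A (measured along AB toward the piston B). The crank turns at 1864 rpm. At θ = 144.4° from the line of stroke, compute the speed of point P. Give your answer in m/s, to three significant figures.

8.46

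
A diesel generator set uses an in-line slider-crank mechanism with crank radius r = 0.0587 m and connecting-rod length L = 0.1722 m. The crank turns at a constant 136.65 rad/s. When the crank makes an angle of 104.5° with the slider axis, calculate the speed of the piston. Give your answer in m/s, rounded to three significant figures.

7.06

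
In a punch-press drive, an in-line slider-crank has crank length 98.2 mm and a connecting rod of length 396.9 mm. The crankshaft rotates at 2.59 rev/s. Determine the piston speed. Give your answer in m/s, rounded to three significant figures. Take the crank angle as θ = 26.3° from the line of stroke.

0.866

ω = 2π·2.59 = 16.27 rad/s
For an in-line slider-crank, x = r cosθ + √(L² − r² sin²θ), so v = −rω sinθ·[1 + r cosθ/√(L² − r² sin²θ)].
With r = 0.0982 m, L = 0.3969 m, θ = 26.3°: √(L² − r² sin²θ) = 0.39451 m.
v = −0.0982·16.27·0.44307·[1 + 0.0982·0.89649/0.39451] = -0.86605 m/s.
|v| = 0.86605 m/s.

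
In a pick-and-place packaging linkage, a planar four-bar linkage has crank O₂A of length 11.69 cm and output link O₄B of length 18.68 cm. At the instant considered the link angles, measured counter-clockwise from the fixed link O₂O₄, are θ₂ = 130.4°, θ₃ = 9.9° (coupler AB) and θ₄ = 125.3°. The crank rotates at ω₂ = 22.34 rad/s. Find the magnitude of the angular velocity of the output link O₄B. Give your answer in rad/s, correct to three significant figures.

ω₂ = 22.34 rad/s
Differentiating the loop-closure r₂e^{iθ₂}+r₃e^{iθ₃}=r₁+r₄e^{iθ₄} gives r₂ω₂e^{iθ₂}+r₃ω₃e^{iθ₃}=r₄ω₄e^{iθ₄}.
Eliminating the other unknown: ω₄ = r₂ω₂ sin(θ₂−θ₃) / [r₄ sin(θ₄−θ₃)].
Numerator sine = +0.86163; denominator sine = +0.90334.
Result = 0.1169·22.34·(+0.86163) / (0.1868·(+0.90334)) = +13.335 rad/s; magnitude 13.335 rad/s.

13.3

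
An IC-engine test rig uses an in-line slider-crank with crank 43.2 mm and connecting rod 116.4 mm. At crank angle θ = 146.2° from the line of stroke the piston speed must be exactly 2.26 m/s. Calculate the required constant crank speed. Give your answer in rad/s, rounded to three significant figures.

For an in-line slider-crank, |v_piston| = rω|sinθ|·[1 + r cosθ/√(L² − r² sin²θ)].
With r = 0.0432 m, L = 0.1164 m, θ = 146.2°: the bracketed kinematic factor |dx/dθ| = 0.016457 m.
ω = v/|dx/dθ| = 2.26/0.016457 = 137.33 rad/s.

137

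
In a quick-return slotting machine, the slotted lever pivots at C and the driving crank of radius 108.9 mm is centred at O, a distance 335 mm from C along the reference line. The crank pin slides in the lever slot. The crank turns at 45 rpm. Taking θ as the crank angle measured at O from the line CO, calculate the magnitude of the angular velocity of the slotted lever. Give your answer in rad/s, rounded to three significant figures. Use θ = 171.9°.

2.20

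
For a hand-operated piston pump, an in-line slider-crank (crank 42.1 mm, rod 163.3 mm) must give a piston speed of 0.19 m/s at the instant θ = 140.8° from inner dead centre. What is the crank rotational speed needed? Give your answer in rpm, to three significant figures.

85.5

For an in-line slider-crank, |v_piston| = rω|sinθ|·[1 + r cosθ/√(L² − r² sin²θ)].
With r = 0.0421 m, L = 0.1633 m, θ = 140.8°: the bracketed kinematic factor |dx/dθ| = 0.02122 m.
ω = v/|dx/dθ| = 0.19/0.02122 = 8.9536 rad/s.
N = 60ω/(2π) = 85.501 rpm.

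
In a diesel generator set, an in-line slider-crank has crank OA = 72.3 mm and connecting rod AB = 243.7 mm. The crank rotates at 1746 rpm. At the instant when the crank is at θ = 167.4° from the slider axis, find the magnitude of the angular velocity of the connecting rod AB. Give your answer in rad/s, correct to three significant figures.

ω = 182.8 rad/s (converted from 1746 rpm).
The rod makes angle φ with the slider axis where L sinφ = r sinθ; differentiating, L cosφ·φ̇ = r ω cosθ.
L cosφ = √(L² − r² sin²θ) = 0.24319 m.
|ω_rod| = r ω |cosθ| / √(L² − r² sin²θ) = 0.0723·182.8·0.97592/0.24319 = 53.049 rad/s.

53.0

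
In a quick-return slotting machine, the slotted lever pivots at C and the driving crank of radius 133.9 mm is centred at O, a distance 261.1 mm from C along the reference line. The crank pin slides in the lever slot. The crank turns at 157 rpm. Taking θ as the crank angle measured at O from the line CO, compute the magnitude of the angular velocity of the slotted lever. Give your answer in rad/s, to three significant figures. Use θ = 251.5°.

ω = 16.44 rad/s (from 157 rpm).
Crank pin A relative to C: A = (d + r cosθ, r sinθ); lever angle φ = atan2(r sinθ, d + r cosθ).
Differentiating tanφ: φ̇ = rω(d cosθ + r)/(d² + r² + 2dr cosθ).
d² + r² + 2dr cosθ = |CA|² = 0.0639157 m²;  d cosθ + r = +0.051052 m.
|ω_lever| = |0.1339·16.44·+0.051052| / 0.0639157 = 1.7584 rad/s.

1.76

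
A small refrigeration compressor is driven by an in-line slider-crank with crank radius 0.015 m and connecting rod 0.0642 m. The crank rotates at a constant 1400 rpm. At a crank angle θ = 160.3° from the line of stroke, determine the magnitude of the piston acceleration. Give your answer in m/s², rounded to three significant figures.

245

ω = 2π·1400/60 = 146.6 rad/s
x(θ) = r cosθ + √(L² − r² sin²θ); with ω constant, a = ω²·d²x/dθ².
d²x/dθ² = −r cosθ − r²(cos2θ)/√u − r⁴ sin²2θ/(4u^{3/2}),  u = L² − r² sin²θ = 0.00409607 m².
Substituting r = 0.015 m, L = 0.0642 m, θ = 160.3°: d²x/dθ² = +0.011386 m.
a = ω²·d²x/dθ² = (146.6)²·(+0.011386) = +244.73 m/s²;  |a| = 244.73 m/s².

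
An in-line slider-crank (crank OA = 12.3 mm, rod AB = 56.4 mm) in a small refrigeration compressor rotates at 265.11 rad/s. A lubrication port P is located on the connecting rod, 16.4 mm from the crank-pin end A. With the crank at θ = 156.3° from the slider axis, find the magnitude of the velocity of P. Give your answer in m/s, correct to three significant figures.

ω = 265.1 rad/s.  Crank-pin speed |V_A| = rω = 3.2609 m/s, perpendicular to OA.
Rod angle: sinφ = −(r/L) sinθ ⇒ φ = -5.029°; ω_rod = −rω cosθ/√(L²−r²sin²θ) = +53.145 rad/s.
V_P = V_A + ω_rod × AP, with AP = 0.0164 m along the rod.
Components: V_Px = −rω sinθ − a·ω_rod·sinφ = -1.2343 m/s;  V_Py = rω cosθ + a·ω_rod·cosφ = -2.1176 m/s.
|V_P| = √(V_Px² + V_Py²) = 2.4511 m/s.

2.45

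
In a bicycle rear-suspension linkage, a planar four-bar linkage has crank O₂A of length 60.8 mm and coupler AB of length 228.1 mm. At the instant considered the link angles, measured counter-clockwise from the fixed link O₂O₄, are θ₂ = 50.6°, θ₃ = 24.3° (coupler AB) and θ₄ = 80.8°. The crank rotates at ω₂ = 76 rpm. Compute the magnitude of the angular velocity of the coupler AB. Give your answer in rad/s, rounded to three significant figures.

ω₂ = 7.959 rad/s (from 76 rpm).
Differentiating the loop-closure r₂e^{iθ₂}+r₃e^{iθ₃}=r₁+r₄e^{iθ₄} gives r₂ω₂e^{iθ₂}+r₃ω₃e^{iθ₃}=r₄ω₄e^{iθ₄}.
Eliminating the other unknown: ω₃ = r₂ω₂ sin(θ₄−θ₂) / [r₃ sin(θ₃−θ₄)].
Numerator sine = +0.50302; denominator sine = -0.83389.
Result = 0.0608·7.959·(+0.50302) / (0.2281·(-0.83389)) = -1.2797 rad/s; magnitude 1.2797 rad/s.

1.28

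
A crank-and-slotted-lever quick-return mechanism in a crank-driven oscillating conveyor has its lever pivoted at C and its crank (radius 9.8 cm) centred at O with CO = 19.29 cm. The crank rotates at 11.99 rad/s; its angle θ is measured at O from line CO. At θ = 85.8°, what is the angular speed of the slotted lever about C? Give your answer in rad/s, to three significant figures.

ω = 11.99 rad/s
Crank pin A relative to C: A = (d + r cosθ, r sinθ); lever angle φ = atan2(r sinθ, d + r cosθ).
Differentiating tanφ: φ̇ = rω(d cosθ + r)/(d² + r² + 2dr cosθ).
d² + r² + 2dr cosθ = |CA|² = 0.0495834 m²;  d cosθ + r = +0.11213 m.
|ω_lever| = |0.098·11.99·+0.11213| / 0.0495834 = 2.6572 rad/s.

2.66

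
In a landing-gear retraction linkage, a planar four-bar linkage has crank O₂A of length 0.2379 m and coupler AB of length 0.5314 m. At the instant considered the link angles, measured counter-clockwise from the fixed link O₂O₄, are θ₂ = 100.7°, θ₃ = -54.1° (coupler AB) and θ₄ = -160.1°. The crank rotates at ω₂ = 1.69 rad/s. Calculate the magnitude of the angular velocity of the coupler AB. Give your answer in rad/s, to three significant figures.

0.777

ω₂ = 1.69 rad/s
Differentiating the loop-closure r₂e^{iθ₂}+r₃e^{iθ₃}=r₁+r₄e^{iθ₄} gives r₂ω₂e^{iθ₂}+r₃ω₃e^{iθ₃}=r₄ω₄e^{iθ₄}.
Eliminating the other unknown: ω₃ = r₂ω₂ sin(θ₄−θ₂) / [r₃ sin(θ₃−θ₄)].
Numerator sine = +0.98714; denominator sine = +0.96126.
Result = 0.2379·1.69·(+0.98714) / (0.5314·(+0.96126)) = +0.77695 rad/s; magnitude 0.77695 rad/s.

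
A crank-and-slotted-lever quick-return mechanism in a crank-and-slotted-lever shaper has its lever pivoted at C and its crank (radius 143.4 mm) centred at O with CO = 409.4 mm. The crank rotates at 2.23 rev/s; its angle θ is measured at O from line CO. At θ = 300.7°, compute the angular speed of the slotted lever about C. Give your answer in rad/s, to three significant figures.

2.85

ω = 14.01 rad/s (from 2.23 rev/s).
Crank pin A relative to C: A = (d + r cosθ, r sinθ); lever angle φ = atan2(r sinθ, d + r cosθ).
Differentiating tanφ: φ̇ = rω(d cosθ + r)/(d² + r² + 2dr cosθ).
d² + r² + 2dr cosθ = |CA|² = 0.248118 m²;  d cosθ + r = +0.35242 m.
|ω_lever| = |0.1434·14.01·+0.35242| / 0.248118 = 2.8539 rad/s.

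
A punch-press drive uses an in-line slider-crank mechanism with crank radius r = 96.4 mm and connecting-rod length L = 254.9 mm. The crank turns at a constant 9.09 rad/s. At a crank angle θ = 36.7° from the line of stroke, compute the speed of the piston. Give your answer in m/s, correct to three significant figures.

0.687

ω = 9.09 rad/s
For an in-line slider-crank, x = r cosθ + √(L² − r² sin²θ), so v = −rω sinθ·[1 + r cosθ/√(L² − r² sin²θ)].
With r = 0.0964 m, L = 0.2549 m, θ = 36.7°: √(L² − r² sin²θ) = 0.2483 m.
v = −0.0964·9.09·0.59763·[1 + 0.0964·0.80178/0.2483] = -0.6867 m/s.
|v| = 0.6867 m/s.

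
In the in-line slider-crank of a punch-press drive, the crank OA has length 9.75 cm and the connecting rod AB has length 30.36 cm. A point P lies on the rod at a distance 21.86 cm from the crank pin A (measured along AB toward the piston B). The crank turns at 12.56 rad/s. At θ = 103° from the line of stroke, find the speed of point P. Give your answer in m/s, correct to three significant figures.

1.13

ω = 12.56 rad/s.  Crank-pin speed |V_A| = rω = 1.2246 m/s, perpendicular to OA.
Rod angle: sinφ = −(r/L) sinθ ⇒ φ = -18.235°; ω_rod = −rω cosθ/√(L²−r²sin²θ) = +0.95534 rad/s.
V_P = V_A + ω_rod × AP, with AP = 0.2186 m along the rod.
Components: V_Px = −rω sinθ − a·ω_rod·sinφ = -1.1279 m/s;  V_Py = rω cosθ + a·ω_rod·cosφ = -0.077126 m/s.
|V_P| = √(V_Px² + V_Py²) = 1.1305 m/s.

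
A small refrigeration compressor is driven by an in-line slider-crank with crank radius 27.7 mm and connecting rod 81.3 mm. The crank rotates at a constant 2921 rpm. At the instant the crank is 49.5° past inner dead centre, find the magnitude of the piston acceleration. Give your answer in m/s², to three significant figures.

1570

ω = 2π·2921/60 = 305.9 rad/s
x(θ) = r cosθ + √(L² − r² sin²θ); with ω constant, a = ω²·d²x/dθ².
d²x/dθ² = −r cosθ − r²(cos2θ)/√u − r⁴ sin²2θ/(4u^{3/2}),  u = L² − r² sin²θ = 0.00616603 m².
Substituting r = 0.0277 m, L = 0.0813 m, θ = 49.5°: d²x/dθ² = -0.016758 m.
a = ω²·d²x/dθ² = (305.9)²·(-0.016758) = -1568 m/s²;  |a| = 1568 m/s².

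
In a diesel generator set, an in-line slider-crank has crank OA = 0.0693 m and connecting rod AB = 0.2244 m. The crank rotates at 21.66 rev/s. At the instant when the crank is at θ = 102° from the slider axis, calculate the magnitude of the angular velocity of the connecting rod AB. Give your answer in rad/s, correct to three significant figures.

ω = 136.1 rad/s (converted from 21.66 rev/s).
The rod makes angle φ with the slider axis where L sinφ = r sinθ; differentiating, L cosφ·φ̇ = r ω cosθ.
L cosφ = √(L² − r² sin²θ) = 0.21392 m.
|ω_rod| = r ω |cosθ| / √(L² − r² sin²θ) = 0.0693·136.1·0.20791/0.21392 = 9.1665 rad/s.

9.17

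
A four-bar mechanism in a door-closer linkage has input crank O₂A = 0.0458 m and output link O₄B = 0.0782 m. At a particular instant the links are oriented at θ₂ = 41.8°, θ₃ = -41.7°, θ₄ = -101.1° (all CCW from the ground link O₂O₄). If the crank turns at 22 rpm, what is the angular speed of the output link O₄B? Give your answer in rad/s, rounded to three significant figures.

ω₂ = 2.304 rad/s (from 22 rpm).
Differentiating the loop-closure r₂e^{iθ₂}+r₃e^{iθ₃}=r₁+r₄e^{iθ₄} gives r₂ω₂e^{iθ₂}+r₃ω₃e^{iθ₃}=r₄ω₄e^{iθ₄}.
Eliminating the other unknown: ω₄ = r₂ω₂ sin(θ₂−θ₃) / [r₄ sin(θ₄−θ₃)].
Numerator sine = +0.99357; denominator sine = -0.86074.
Result = 0.0458·2.304·(+0.99357) / (0.0782·(-0.86074)) = -1.5575 rad/s; magnitude 1.5575 rad/s.

1.56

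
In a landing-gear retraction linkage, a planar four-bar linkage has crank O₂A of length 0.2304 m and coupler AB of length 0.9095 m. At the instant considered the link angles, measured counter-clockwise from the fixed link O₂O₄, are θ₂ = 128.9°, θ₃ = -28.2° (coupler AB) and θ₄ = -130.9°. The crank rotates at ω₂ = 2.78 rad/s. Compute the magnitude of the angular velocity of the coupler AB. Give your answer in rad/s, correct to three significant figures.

ω₂ = 2.78 rad/s
Differentiating the loop-closure r₂e^{iθ₂}+r₃e^{iθ₃}=r₁+r₄e^{iθ₄} gives r₂ω₂e^{iθ₂}+r₃ω₃e^{iθ₃}=r₄ω₄e^{iθ₄}.
Eliminating the other unknown: ω₃ = r₂ω₂ sin(θ₄−θ₂) / [r₃ sin(θ₃−θ₄)].
Numerator sine = +0.98420; denominator sine = +0.97553.
Result = 0.2304·2.78·(+0.98420) / (0.9095·(+0.97553)) = +0.7105 rad/s; magnitude 0.7105 rad/s.

0.710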